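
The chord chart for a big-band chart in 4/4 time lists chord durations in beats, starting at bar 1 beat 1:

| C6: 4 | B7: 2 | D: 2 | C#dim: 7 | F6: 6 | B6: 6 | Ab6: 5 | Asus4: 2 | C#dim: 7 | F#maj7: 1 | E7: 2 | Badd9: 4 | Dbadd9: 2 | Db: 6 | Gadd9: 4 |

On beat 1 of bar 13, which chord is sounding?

Dbadd9

Beat 1 of bar 13 is beat (13−1)×4 + 1 = 49 overall.
Running totals: C6 ends at 4, B7 ends at 6, D ends at 8, C#dim ends at 15, F6 ends at 21, B6 ends at 27, Ab6 ends at 32, Asus4 ends at 34, C#dim ends at 41, F#maj7 ends at 42, E7 ends at 44, Badd9 ends at 48, Dbadd9 ends at 50.
Beat 49 falls within Dbadd9.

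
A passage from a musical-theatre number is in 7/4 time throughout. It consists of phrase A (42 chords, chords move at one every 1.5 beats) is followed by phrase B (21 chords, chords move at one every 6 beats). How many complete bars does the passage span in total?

27 bars

A: 42 × 1.5 = 63 beats = 9 bars.
B: 21 × 6 = 126 beats = 18 bars.
Total: 9 + 18 = 27 bars.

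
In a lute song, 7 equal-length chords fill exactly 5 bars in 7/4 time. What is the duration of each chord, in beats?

5 bars × 7 beats/bar = 35 beats total.
35 beats ÷ 7 chords = 5 beats per chord.

5 beats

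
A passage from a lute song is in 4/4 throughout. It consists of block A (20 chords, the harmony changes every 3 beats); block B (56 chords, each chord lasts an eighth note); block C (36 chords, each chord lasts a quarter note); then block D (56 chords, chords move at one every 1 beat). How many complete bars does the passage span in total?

A: 20 × 3 = 60 beats = 15 bars.
B: 56 × 0.5 = 28 beats = 7 bars.
C: 36 × 1 = 36 beats = 9 bars.
D: 56 × 1 = 56 beats = 14 bars.
Total: 15 + 7 + 9 + 14 = 45 bars.

45 bars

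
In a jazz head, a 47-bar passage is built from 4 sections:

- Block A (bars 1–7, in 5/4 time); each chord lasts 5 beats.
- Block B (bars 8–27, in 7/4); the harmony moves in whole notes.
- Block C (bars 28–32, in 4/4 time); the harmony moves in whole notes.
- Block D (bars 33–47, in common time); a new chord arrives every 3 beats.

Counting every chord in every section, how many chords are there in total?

A has 35 beats and chords last 5 each, so 7 chords.
B has 140 beats and chords last 4 each, so 35 chords.
C has 20 beats and chords last 4 each, so 5 chords.
D has 60 beats and chords last 3 each, so 20 chords.
Total: 7 + 35 + 5 + 20 = 67.

67 chords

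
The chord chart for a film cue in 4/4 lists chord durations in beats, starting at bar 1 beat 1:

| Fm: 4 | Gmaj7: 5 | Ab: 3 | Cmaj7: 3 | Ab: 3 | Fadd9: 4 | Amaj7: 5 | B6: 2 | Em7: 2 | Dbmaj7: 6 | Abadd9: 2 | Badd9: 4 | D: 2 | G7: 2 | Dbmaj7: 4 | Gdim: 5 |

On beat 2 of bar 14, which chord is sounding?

Gdim

Beat 2 of bar 14 is beat (14−1)×4 + 2 = 54 overall.
Running totals: Fm ends at 4, Gmaj7 ends at 9, Ab ends at 12, Cmaj7 ends at 15, Ab ends at 18, Fadd9 ends at 22, Amaj7 ends at 27, B6 ends at 29, Em7 ends at 31, Dbmaj7 ends at 37, Abadd9 ends at 39, Badd9 ends at 43, D ends at 45, G7 ends at 47, Dbmaj7 ends at 51, Gdim ends at 56.
Beat 54 falls within Gdim.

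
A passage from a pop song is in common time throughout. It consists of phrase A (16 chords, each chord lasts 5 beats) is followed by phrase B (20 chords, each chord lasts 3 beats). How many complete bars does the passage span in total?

35 bars

A: 16 × 5 = 80 beats = 20 bars.
B: 20 × 3 = 60 beats = 15 bars.
Total: 20 + 15 = 35 bars.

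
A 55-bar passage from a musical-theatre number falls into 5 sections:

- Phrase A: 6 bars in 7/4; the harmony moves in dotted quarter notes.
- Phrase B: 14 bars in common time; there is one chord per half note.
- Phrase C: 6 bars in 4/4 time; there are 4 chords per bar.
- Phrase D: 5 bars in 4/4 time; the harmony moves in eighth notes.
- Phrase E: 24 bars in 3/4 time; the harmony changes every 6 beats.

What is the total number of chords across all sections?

A: 6 bars × 7 beats = 42 beats; 1.5 beats/chord → 28 chords.
B: 14 bars × 4 beats = 56 beats; 2 beats/chord → 28 chords.
C: 6 bars × 4 beats = 24 beats; 1 beat/chord → 24 chords.
D: 5 bars × 4 beats = 20 beats; 0.5 beats/chord → 40 chords.
E: 24 bars × 3 beats = 72 beats; 6 beats/chord → 12 chords.
Total: 28 + 28 + 24 + 40 + 12 = 132.

132 chords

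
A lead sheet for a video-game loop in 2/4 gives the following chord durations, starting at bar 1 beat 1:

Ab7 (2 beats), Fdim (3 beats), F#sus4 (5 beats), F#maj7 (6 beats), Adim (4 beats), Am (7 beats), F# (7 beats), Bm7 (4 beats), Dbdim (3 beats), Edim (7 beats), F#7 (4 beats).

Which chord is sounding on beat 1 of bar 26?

F#7

Beat 1 of bar 26 is beat (26−1)×2 + 1 = 51 overall.
Running totals: Ab7 ends at 2, Fdim ends at 5, F#sus4 ends at 10, F#maj7 ends at 16, Adim ends at 20, Am ends at 27, F# ends at 34, Bm7 ends at 38, Dbdim ends at 41, Edim ends at 48, F#7 ends at 52.
Beat 51 falls within F#7.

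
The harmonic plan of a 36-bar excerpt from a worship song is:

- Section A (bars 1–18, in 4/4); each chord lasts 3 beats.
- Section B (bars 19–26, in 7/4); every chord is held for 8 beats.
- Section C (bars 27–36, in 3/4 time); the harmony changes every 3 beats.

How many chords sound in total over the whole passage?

41 chords

A: 18 bars × 4 beats = 72 beats; 3 beats/chord → 24 chords.
B: 8 bars × 7 beats = 56 beats; 8 beats/chord → 7 chords.
C: 10 bars × 3 beats = 30 beats; 3 beats/chord → 10 chords.
Total: 24 + 7 + 10 = 41.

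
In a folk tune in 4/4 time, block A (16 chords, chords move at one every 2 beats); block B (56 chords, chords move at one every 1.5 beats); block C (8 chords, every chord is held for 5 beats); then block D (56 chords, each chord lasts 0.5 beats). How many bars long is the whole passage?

46 bars

A: 16 × 2 = 32 beats = 8 bars.
B: 56 × 1.5 = 84 beats = 21 bars.
C: 8 × 5 = 40 beats = 10 bars.
D: 56 × 0.5 = 28 beats = 7 bars.
Total: 8 + 21 + 10 + 7 = 46 bars.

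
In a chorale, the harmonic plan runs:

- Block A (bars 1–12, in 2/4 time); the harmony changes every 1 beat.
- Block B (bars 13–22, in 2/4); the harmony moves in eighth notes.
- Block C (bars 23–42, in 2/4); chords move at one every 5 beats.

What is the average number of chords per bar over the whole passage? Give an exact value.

A: 12 bars of 2 beats is 24 beats; at 1 beat each that's 24 chords.
B: 10 bars of 2 beats is 20 beats; at 0.5 beats each that's 40 chords.
C: 20 bars of 2 beats is 40 beats; at 5 beats each that's 8 chords.
Overall: 72 chords over 42 bars → 72/42 = 12/7 chords per bar.

12/7 chords per bar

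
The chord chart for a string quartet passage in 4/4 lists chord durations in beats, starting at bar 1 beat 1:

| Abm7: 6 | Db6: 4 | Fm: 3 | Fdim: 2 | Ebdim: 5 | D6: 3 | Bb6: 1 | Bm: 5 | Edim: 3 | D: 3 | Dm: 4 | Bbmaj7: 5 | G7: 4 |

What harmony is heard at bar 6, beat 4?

Beat 4 of bar 6 is beat (6−1)×4 + 4 = 24 overall.
Running totals: Abm7 ends at 6, Db6 ends at 10, Fm ends at 13, Fdim ends at 15, Ebdim ends at 20, D6 ends at 23, Bb6 ends at 24.
Beat 24 falls within Bb6.

Bb6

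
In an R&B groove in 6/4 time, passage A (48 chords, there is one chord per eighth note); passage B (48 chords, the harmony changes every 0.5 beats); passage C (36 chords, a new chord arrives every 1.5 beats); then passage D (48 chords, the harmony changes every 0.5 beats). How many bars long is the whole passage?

21 bars

A: 48 × 0.5 = 24 beats = 4 bars.
B: 48 × 0.5 = 24 beats = 4 bars.
C: 36 × 1.5 = 54 beats = 9 bars.
D: 48 × 0.5 = 24 beats = 4 bars.
Total: 4 + 4 + 9 + 4 = 21 bars.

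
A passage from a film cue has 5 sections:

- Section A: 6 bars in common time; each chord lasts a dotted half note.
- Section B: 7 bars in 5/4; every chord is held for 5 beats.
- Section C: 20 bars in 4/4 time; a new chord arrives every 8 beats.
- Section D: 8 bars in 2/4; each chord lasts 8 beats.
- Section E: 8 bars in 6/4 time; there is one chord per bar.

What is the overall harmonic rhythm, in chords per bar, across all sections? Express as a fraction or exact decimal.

5/7 chords per bar

A: 6 × 4 = 24 beats ÷ 3 = 8 chords.
B: 7 × 5 = 35 beats ÷ 5 = 7 chords.
C: 20 × 4 = 80 beats ÷ 8 = 10 chords.
D: 8 × 2 = 16 beats ÷ 8 = 2 chords.
E: 8 × 6 = 48 beats ÷ 6 = 8 chords.
Overall: 35 chords over 49 bars → 35/49 = 5/7 chords per bar.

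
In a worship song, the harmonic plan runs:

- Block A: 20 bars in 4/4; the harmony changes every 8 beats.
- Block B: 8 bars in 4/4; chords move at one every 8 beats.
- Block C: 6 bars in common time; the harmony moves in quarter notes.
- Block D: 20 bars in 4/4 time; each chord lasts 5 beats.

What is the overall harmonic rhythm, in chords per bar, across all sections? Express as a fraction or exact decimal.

A: 20 bars of 4 beats is 80 beats; at 8 beats each that's 10 chords.
B: 8 bars of 4 beats is 32 beats; at 8 beats each that's 4 chords.
C: 6 bars of 4 beats is 24 beats; at 1 beat each that's 24 chords.
D: 20 bars of 4 beats is 80 beats; at 5 beats each that's 16 chords.
Overall: 54 chords over 54 bars → 54/54 = 1 chords per bar.

1 chords per bar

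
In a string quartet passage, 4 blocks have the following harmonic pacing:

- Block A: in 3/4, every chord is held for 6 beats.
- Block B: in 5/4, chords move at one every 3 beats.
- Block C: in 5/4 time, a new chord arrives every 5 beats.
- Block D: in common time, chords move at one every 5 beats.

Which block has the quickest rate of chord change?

A: 3/6 = 0.5 chords/bar.
B: 5/3 = 5/3 chords/bar.
C: 5/5 = 1 chord/bar.
D: 4/5 = 0.8 chords/bar.
Fastest is B at 5/3 chords/bar.

Block B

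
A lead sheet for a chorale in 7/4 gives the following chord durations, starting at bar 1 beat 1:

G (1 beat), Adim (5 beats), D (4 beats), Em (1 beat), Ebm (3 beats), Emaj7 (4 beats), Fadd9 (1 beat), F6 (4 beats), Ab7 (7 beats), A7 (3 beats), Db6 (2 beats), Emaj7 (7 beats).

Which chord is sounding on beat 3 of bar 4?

Ab7

Beat 3 of bar 4 is beat (4−1)×7 + 3 = 24 overall.
Running totals: G ends at 1, Adim ends at 6, D ends at 10, Em ends at 11, Ebm ends at 14, Emaj7 ends at 18, Fadd9 ends at 19, F6 ends at 23, Ab7 ends at 30.
Beat 24 falls within Ab7.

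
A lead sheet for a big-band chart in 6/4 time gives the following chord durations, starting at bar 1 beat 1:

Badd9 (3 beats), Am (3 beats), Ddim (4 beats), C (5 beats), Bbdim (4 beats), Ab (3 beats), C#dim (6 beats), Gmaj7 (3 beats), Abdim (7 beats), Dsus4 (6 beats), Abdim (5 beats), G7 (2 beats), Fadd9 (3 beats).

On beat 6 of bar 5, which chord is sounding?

Gmaj7

Beat 6 of bar 5 is beat (5−1)×6 + 6 = 30 overall.
Running totals: Badd9 ends at 3, Am ends at 6, Ddim ends at 10, C ends at 15, Bbdim ends at 19, Ab ends at 22, C#dim ends at 28, Gmaj7 ends at 31.
Beat 30 falls within Gmaj7.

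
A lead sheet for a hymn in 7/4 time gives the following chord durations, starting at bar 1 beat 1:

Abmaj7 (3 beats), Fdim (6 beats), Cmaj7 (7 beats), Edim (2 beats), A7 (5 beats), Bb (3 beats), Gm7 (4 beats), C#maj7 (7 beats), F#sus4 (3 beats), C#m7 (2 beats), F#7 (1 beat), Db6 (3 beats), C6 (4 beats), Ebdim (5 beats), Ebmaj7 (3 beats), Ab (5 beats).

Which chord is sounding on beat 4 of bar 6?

F#sus4

Beat 4 of bar 6 is beat (6−1)×7 + 4 = 39 overall.
Running totals: Abmaj7 ends at 3, Fdim ends at 9, Cmaj7 ends at 16, Edim ends at 18, A7 ends at 23, Bb ends at 26, Gm7 ends at 30, C#maj7 ends at 37, F#sus4 ends at 40.
Beat 39 falls within F#sus4.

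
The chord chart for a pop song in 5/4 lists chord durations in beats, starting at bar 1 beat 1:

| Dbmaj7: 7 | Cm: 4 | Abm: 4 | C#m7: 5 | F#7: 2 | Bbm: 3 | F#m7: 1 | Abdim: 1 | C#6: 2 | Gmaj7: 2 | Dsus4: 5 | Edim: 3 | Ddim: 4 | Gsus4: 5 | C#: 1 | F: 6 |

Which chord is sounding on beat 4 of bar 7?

Beat 4 of bar 7 is beat (7−1)×5 + 4 = 34 overall.
Running totals: Dbmaj7 ends at 7, Cm ends at 11, Abm ends at 15, C#m7 ends at 20, F#7 ends at 22, Bbm ends at 25, F#m7 ends at 26, Abdim ends at 27, C#6 ends at 29, Gmaj7 ends at 31, Dsus4 ends at 36.
Beat 34 falls within Dsus4.

Dsus4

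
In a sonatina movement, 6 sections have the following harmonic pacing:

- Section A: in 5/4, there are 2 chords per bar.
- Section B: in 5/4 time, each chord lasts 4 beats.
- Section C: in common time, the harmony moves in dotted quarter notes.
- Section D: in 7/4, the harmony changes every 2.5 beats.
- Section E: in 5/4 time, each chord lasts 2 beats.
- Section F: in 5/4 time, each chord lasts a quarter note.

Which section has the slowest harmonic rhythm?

A: each chord is 2.5 beats in 5/4, so 2 per bar.
B: each chord is 4 beats in 5/4, so 1.25 per bar.
C: each chord is 1.5 beats in 4/4, so 8/3 per bar.
D: each chord is 2.5 beats in 7/4, so 2.8 per bar.
E: each chord is 2 beats in 5/4, so 2.5 per bar.
F: each chord is 1 beat in 5/4, so 5 per bar.
Slowest is B at 1.25 chords/bar.

Section B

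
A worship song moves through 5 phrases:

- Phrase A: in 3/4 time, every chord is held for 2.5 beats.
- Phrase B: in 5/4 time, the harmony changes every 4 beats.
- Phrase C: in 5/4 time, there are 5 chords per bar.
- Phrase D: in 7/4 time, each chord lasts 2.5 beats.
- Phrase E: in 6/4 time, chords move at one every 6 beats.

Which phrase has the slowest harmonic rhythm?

Phrase E

A: each chord is 2.5 beats in 3/4, so 1.2 per bar.
B: each chord is 4 beats in 5/4, so 1.25 per bar.
C: each chord is 1 beat in 5/4, so 5 per bar.
D: each chord is 2.5 beats in 7/4, so 2.8 per bar.
E: each chord is 6 beats in 6/4, so 1 per bar.
Slowest is E at 1 chords/bar.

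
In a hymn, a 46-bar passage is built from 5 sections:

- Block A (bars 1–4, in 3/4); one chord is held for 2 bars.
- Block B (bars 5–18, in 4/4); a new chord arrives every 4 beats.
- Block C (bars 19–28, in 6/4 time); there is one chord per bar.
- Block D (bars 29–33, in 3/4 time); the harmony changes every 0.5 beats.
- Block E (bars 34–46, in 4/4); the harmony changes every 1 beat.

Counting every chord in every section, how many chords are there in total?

108 chords

A: 4 bars × 3 beats = 12 beats; 6 beats/chord → 2 chords.
B: 14 bars × 4 beats = 56 beats; 4 beats/chord → 14 chords.
C: 10 bars × 6 beats = 60 beats; 6 beats/chord → 10 chords.
D: 5 bars × 3 beats = 15 beats; 0.5 beats/chord → 30 chords.
E: 13 bars × 4 beats = 52 beats; 1 beat/chord → 52 chords.
Total: 2 + 14 + 10 + 30 + 52 = 108.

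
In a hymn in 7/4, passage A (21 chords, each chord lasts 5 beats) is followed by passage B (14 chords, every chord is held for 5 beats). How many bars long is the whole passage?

25 bars

A: 21 × 5 = 105 beats = 15 bars.
B: 14 × 5 = 70 beats = 10 bars.
Total: 15 + 10 = 25 bars.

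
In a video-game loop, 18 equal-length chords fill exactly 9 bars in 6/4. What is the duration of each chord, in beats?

9 bars × 6 beats/bar = 54 beats total.
54 beats ÷ 18 chords = 3 beats per chord.
(That is a dotted half note.)

3 beats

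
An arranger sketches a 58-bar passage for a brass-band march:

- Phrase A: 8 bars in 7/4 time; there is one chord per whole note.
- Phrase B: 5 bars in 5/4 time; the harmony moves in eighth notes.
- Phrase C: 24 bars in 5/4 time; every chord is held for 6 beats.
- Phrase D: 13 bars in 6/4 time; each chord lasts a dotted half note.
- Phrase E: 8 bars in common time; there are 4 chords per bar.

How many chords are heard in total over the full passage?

A has 56 beats and chords last 4 each, so 14 chords.
B has 25 beats and chords last 0.5 each, so 50 chords.
C has 120 beats and chords last 6 each, so 20 chords.
D has 78 beats and chords last 3 each, so 26 chords.
E has 32 beats and chords last 1 each, so 32 chords.
Total: 14 + 50 + 20 + 26 + 32 = 142.

142 chords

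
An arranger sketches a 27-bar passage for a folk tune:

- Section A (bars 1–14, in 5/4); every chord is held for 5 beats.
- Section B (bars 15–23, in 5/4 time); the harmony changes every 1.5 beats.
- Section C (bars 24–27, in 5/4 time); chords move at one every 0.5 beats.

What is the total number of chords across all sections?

A: 14 bars × 5 beats = 70 beats; 5 beats/chord → 14 chords.
B: 9 bars × 5 beats = 45 beats; 1.5 beats/chord → 30 chords.
C: 4 bars × 5 beats = 20 beats; 0.5 beats/chord → 40 chords.
Total: 14 + 30 + 40 = 84.

84 chords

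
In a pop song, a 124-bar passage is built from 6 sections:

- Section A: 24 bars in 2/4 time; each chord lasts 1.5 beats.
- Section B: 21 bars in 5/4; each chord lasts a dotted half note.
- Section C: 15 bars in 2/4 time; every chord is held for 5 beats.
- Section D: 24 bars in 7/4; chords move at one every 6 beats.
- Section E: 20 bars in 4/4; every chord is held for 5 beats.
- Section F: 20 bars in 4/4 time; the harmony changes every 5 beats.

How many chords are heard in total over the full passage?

A has 48 beats and chords last 1.5 each, so 32 chords.
B has 105 beats and chords last 3 each, so 35 chords.
C has 30 beats and chords last 5 each, so 6 chords.
D has 168 beats and chords last 6 each, so 28 chords.
E has 80 beats and chords last 5 each, so 16 chords.
F has 80 beats and chords last 5 each, so 16 chords.
Total: 32 + 35 + 6 + 28 + 16 + 16 = 133.

133 chords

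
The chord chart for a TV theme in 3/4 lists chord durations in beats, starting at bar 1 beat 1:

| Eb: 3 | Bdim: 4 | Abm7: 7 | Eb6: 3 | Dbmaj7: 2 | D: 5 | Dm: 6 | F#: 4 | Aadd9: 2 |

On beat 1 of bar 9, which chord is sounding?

Dm

Beat 1 of bar 9 is beat (9−1)×3 + 1 = 25 overall.
Running totals: Eb ends at 3, Bdim ends at 7, Abm7 ends at 14, Eb6 ends at 17, Dbmaj7 ends at 19, D ends at 24, Dm ends at 30.
Beat 25 falls within Dm.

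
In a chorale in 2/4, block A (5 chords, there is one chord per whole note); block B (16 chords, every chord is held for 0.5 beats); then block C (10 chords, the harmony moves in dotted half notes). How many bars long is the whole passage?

A: 5 × 4 = 20 beats = 10 bars.
B: 16 × 0.5 = 8 beats = 4 bars.
C: 10 × 3 = 30 beats = 15 bars.
Total: 10 + 4 + 15 = 29 bars.

29 bars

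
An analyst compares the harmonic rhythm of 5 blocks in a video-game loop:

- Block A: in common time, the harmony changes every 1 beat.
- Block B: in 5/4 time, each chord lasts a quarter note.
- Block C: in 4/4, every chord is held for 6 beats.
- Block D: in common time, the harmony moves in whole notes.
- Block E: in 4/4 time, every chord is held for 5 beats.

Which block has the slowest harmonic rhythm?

A: 4 beats/bar ÷ 1 beat/chord = 4 chords/bar.
B: 5 beats/bar ÷ 1 beat/chord = 5 chords/bar.
C: 4 beats/bar ÷ 6 beats/chord = 2/3 chords/bar.
D: 4 beats/bar ÷ 4 beats/chord = 1 chord/bar.
E: 4 beats/bar ÷ 5 beats/chord = 0.8 chords/bar.
Slowest is C at 2/3 chords/bar.

Block C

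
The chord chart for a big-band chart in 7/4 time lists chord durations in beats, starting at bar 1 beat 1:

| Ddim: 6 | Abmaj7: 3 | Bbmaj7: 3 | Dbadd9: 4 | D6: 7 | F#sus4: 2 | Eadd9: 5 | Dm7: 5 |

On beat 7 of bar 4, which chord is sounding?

Eadd9

Beat 7 of bar 4 is beat (4−1)×7 + 7 = 28 overall.
Running totals: Ddim ends at 6, Abmaj7 ends at 9, Bbmaj7 ends at 12, Dbadd9 ends at 16, D6 ends at 23, F#sus4 ends at 25, Eadd9 ends at 30.
Beat 28 falls within Eadd9.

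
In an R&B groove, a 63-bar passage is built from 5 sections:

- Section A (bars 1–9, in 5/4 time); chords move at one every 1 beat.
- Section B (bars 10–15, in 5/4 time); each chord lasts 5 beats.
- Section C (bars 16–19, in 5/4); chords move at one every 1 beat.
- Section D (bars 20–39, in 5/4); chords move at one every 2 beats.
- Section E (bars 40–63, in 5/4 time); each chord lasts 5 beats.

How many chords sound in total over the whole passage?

145 chords

A has 45 beats and chords last 1 each, so 45 chords.
B has 30 beats and chords last 5 each, so 6 chords.
C has 20 beats and chords last 1 each, so 20 chords.
D has 100 beats and chords last 2 each, so 50 chords.
E has 120 beats and chords last 5 each, so 24 chords.
Total: 45 + 6 + 20 + 50 + 24 = 145.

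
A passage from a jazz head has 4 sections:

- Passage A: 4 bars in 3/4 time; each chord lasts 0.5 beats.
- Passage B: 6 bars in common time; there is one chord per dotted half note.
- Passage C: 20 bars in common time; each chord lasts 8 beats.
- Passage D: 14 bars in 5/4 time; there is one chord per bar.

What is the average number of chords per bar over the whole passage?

A: 4 × 3 = 12 beats ÷ 0.5 = 24 chords.
B: 6 × 4 = 24 beats ÷ 3 = 8 chords.
C: 20 × 4 = 80 beats ÷ 8 = 10 chords.
D: 14 × 5 = 70 beats ÷ 5 = 14 chords.
Overall: 56 chords over 44 bars → 56/44 = 14/11 chords per bar.

14/11 chords per bar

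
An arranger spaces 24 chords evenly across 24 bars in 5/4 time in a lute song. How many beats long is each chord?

5 beats

24 bars × 5 beats/bar = 120 beats total.
120 beats ÷ 24 chords = 5 beats per chord.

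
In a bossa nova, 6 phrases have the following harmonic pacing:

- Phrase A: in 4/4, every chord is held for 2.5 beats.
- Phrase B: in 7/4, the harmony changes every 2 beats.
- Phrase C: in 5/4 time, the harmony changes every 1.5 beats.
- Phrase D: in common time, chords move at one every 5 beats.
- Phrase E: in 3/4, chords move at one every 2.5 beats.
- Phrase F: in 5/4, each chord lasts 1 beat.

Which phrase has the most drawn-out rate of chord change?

Phrase D

A: each chord is 2.5 beats in 4/4, so 1.6 per bar.
B: each chord is 2 beats in 7/4, so 3.5 per bar.
C: each chord is 1.5 beats in 5/4, so 10/3 per bar.
D: each chord is 5 beats in 4/4, so 0.8 per bar.
E: each chord is 2.5 beats in 3/4, so 1.2 per bar.
F: each chord is 1 beat in 5/4, so 5 per bar.
Slowest is D at 0.8 chords/bar.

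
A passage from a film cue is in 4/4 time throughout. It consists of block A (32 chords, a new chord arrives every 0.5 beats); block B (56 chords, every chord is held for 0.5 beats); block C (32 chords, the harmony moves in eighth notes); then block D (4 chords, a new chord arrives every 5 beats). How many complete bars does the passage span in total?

A: 32 × 0.5 = 16 beats = 4 bars.
B: 56 × 0.5 = 28 beats = 7 bars.
C: 32 × 0.5 = 16 beats = 4 bars.
D: 4 × 5 = 20 beats = 5 bars.
Total: 4 + 7 + 4 + 5 = 20 bars.

20 bars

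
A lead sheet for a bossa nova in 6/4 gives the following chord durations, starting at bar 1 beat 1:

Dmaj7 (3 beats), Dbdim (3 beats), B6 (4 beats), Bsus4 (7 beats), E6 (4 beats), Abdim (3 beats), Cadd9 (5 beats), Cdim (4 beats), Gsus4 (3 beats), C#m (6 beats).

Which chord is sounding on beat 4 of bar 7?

Beat 4 of bar 7 is beat (7−1)×6 + 4 = 40 overall.
Running totals: Dmaj7 ends at 3, Dbdim ends at 6, B6 ends at 10, Bsus4 ends at 17, E6 ends at 21, Abdim ends at 24, Cadd9 ends at 29, Cdim ends at 33, Gsus4 ends at 36, C#m ends at 42.
Beat 40 falls within C#m.

C#m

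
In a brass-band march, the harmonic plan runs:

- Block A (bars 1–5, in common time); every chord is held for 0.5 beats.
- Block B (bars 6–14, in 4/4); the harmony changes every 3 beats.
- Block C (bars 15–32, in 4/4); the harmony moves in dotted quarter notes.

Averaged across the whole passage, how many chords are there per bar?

3.125 chords per bar

A: 5 bars of 4 beats is 20 beats; at 0.5 beats each that's 40 chords.
B: 9 bars of 4 beats is 36 beats; at 3 beats each that's 12 chords.
C: 18 bars of 4 beats is 72 beats; at 1.5 beats each that's 48 chords.
Overall: 100 chords over 32 bars → 100/32 = 3.125 chords per bar.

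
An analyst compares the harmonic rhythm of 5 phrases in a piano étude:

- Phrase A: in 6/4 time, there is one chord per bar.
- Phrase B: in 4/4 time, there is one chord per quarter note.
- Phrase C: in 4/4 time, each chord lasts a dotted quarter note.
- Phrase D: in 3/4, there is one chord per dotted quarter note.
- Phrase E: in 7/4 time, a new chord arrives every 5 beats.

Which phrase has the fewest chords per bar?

A: each chord is 6 beats in 6/4, so 1 per bar.
B: each chord is 1 beat in 4/4, so 4 per bar.
C: each chord is 1.5 beats in 4/4, so 8/3 per bar.
D: each chord is 1.5 beats in 3/4, so 2 per bar.
E: each chord is 5 beats in 7/4, so 1.4 per bar.
Slowest is A at 1 chords/bar.

Phrase A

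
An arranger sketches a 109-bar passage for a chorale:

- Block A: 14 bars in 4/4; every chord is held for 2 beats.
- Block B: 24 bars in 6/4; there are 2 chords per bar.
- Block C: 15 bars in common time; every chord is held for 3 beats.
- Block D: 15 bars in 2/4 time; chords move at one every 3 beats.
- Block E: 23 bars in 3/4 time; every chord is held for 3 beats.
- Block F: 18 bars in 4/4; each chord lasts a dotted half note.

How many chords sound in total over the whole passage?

153 chords

A: 14·4 = 56 beats, 56/2 = 28 chords.
B: 24·6 = 144 beats, 144/3 = 48 chords.
C: 15·4 = 60 beats, 60/3 = 20 chords.
D: 15·2 = 30 beats, 30/3 = 10 chords.
E: 23·3 = 69 beats, 69/3 = 23 chords.
F: 18·4 = 72 beats, 72/3 = 24 chords.
Total: 28 + 48 + 20 + 10 + 23 + 24 = 153.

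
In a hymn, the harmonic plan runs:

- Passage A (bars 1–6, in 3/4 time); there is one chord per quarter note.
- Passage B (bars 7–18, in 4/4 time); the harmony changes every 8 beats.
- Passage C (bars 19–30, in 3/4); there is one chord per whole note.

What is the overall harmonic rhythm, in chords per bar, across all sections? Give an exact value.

1.1 chords per bar

A: 6 bars of 3 beats is 18 beats; at 1 beat each that's 18 chords.
B: 12 bars of 4 beats is 48 beats; at 8 beats each that's 6 chords.
C: 12 bars of 3 beats is 36 beats; at 4 beats each that's 9 chords.
Overall: 33 chords over 30 bars → 33/30 = 1.1 chords per bar.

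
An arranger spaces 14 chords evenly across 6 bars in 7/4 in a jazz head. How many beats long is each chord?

3 beats

6 bars × 7 beats/bar = 42 beats total.
42 beats ÷ 14 chords = 3 beats per chord.
(That is a dotted half note.)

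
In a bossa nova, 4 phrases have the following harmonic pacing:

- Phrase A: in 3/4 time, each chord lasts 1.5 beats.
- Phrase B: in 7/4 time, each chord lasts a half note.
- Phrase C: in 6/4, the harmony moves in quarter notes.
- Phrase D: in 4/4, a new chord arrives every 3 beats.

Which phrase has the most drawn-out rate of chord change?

A: 3 beats/bar ÷ 1.5 beats/chord = 2 chords/bar.
B: 7 beats/bar ÷ 2 beats/chord = 3.5 chords/bar.
C: 6 beats/bar ÷ 1 beat/chord = 6 chords/bar.
D: 4 beats/bar ÷ 3 beats/chord = 4/3 chords/bar.
Slowest is D at 4/3 chords/bar.

Phrase D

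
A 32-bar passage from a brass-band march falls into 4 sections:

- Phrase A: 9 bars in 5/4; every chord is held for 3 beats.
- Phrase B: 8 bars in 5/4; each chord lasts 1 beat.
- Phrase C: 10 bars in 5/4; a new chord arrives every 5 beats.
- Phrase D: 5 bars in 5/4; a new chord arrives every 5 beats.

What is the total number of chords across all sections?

70 chords

A: 9·5 = 45 beats, 45/3 = 15 chords.
B: 8·5 = 40 beats, 40/1 = 40 chords.
C: 10·5 = 50 beats, 50/5 = 10 chords.
D: 5·5 = 25 beats, 25/5 = 5 chords.
Total: 15 + 40 + 10 + 5 = 70.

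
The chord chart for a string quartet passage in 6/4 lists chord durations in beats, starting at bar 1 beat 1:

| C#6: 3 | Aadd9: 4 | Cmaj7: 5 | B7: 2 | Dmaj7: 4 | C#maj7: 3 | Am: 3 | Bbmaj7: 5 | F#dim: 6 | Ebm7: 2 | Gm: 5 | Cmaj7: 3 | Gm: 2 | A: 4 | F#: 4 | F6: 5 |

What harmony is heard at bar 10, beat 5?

Beat 5 of bar 10 is beat (10−1)×6 + 5 = 59 overall.
Running totals: C#6 ends at 3, Aadd9 ends at 7, Cmaj7 ends at 12, B7 ends at 14, Dmaj7 ends at 18, C#maj7 ends at 21, Am ends at 24, Bbmaj7 ends at 29, F#dim ends at 35, Ebm7 ends at 37, Gm ends at 42, Cmaj7 ends at 45, Gm ends at 47, A ends at 51, F# ends at 55, F6 ends at 60.
Beat 59 falls within F6.

F6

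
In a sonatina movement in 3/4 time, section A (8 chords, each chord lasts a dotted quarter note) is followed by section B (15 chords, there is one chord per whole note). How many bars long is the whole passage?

24 bars

A: 8 × 1.5 = 12 beats = 4 bars.
B: 15 × 4 = 60 beats = 20 bars.
Total: 4 + 20 = 24 bars.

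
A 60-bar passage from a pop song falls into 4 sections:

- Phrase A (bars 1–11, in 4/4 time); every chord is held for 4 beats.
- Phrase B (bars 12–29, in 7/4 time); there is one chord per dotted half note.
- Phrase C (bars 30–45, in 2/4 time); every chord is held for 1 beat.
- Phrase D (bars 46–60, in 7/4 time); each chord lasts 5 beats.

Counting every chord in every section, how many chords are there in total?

A has 44 beats and chords last 4 each, so 11 chords.
B has 126 beats and chords last 3 each, so 42 chords.
C has 32 beats and chords last 1 each, so 32 chords.
D has 105 beats and chords last 5 each, so 21 chords.
Total: 11 + 42 + 32 + 21 = 106.

106 chords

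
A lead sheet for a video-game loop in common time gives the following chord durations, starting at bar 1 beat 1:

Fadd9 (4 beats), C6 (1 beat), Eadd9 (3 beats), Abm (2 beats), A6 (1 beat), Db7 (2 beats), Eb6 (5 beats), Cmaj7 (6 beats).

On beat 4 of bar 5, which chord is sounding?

Cmaj7

Beat 4 of bar 5 is beat (5−1)×4 + 4 = 20 overall.
Running totals: Fadd9 ends at 4, C6 ends at 5, Eadd9 ends at 8, Abm ends at 10, A6 ends at 11, Db7 ends at 13, Eb6 ends at 18, Cmaj7 ends at 24.
Beat 20 falls within Cmaj7.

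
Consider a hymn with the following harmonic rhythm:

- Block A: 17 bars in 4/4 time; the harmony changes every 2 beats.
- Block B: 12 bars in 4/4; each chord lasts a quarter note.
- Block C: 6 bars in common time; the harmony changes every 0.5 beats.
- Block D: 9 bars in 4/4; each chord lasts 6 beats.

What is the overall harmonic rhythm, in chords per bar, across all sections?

34/11 chords per bar

A: 17 × 4 = 68 beats ÷ 2 = 34 chords.
B: 12 × 4 = 48 beats ÷ 1 = 48 chords.
C: 6 × 4 = 24 beats ÷ 0.5 = 48 chords.
D: 9 × 4 = 36 beats ÷ 6 = 6 chords.
Overall: 136 chords over 44 bars → 136/44 = 34/11 chords per bar.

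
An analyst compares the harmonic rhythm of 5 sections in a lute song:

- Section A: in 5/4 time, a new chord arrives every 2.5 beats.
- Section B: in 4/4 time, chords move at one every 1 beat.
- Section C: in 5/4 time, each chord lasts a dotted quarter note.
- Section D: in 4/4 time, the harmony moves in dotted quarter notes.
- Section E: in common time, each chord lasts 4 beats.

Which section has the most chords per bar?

Section B

A: 5 beats/bar ÷ 2.5 beats/chord = 2 chords/bar.
B: 4 beats/bar ÷ 1 beat/chord = 4 chords/bar.
C: 5 beats/bar ÷ 1.5 beats/chord = 10/3 chords/bar.
D: 4 beats/bar ÷ 1.5 beats/chord = 8/3 chords/bar.
E: 4 beats/bar ÷ 4 beats/chord = 1 chord/bar.
Fastest is B at 4 chords/bar.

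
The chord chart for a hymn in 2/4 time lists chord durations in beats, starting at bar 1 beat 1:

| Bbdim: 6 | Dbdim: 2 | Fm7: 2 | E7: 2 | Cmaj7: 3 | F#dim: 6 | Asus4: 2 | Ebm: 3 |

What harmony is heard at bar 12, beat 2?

Ebm

Beat 2 of bar 12 is beat (12−1)×2 + 2 = 24 overall.
Running totals: Bbdim ends at 6, Dbdim ends at 8, Fm7 ends at 10, E7 ends at 12, Cmaj7 ends at 15, F#dim ends at 21, Asus4 ends at 23, Ebm ends at 26.
Beat 24 falls within Ebm.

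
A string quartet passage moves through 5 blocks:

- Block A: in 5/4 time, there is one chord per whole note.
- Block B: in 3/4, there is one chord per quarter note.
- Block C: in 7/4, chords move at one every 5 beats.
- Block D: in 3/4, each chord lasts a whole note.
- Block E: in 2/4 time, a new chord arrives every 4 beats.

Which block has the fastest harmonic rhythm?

Block B

A: 5 beats/bar ÷ 4 beats/chord = 1.25 chords/bar.
B: 3 beats/bar ÷ 1 beat/chord = 3 chords/bar.
C: 7 beats/bar ÷ 5 beats/chord = 1.4 chords/bar.
D: 3 beats/bar ÷ 4 beats/chord = 0.75 chords/bar.
E: 2 beats/bar ÷ 4 beats/chord = 0.5 chords/bar.
Fastest is B at 3 chords/bar.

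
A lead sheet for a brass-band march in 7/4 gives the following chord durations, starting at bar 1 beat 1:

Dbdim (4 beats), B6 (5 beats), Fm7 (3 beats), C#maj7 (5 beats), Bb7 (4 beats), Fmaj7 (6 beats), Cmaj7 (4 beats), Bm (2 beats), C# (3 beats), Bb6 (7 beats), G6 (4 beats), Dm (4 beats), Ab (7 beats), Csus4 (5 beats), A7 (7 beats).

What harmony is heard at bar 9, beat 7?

Csus4

Beat 7 of bar 9 is beat (9−1)×7 + 7 = 63 overall.
Running totals: Dbdim ends at 4, B6 ends at 9, Fm7 ends at 12, C#maj7 ends at 17, Bb7 ends at 21, Fmaj7 ends at 27, Cmaj7 ends at 31, Bm ends at 33, C# ends at 36, Bb6 ends at 43, G6 ends at 47, Dm ends at 51, Ab ends at 58, Csus4 ends at 63.
Beat 63 falls within Csus4.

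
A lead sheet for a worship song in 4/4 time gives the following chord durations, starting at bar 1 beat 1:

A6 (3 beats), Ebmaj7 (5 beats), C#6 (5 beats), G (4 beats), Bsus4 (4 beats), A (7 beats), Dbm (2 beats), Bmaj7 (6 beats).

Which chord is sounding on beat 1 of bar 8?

Beat 1 of bar 8 is beat (8−1)×4 + 1 = 29 overall.
Running totals: A6 ends at 3, Ebmaj7 ends at 8, C#6 ends at 13, G ends at 17, Bsus4 ends at 21, A ends at 28, Dbm ends at 30.
Beat 29 falls within Dbm.

Dbm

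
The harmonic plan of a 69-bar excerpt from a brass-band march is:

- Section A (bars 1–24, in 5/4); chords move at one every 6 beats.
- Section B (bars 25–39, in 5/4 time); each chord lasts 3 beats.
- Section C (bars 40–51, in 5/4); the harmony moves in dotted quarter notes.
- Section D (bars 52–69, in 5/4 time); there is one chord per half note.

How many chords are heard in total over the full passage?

130 chords

A: 24·5 = 120 beats, 120/6 = 20 chords.
B: 15·5 = 75 beats, 75/3 = 25 chords.
C: 12·5 = 60 beats, 60/1.5 = 40 chords.
D: 18·5 = 90 beats, 90/2 = 45 chords.
Total: 20 + 25 + 40 + 45 = 130.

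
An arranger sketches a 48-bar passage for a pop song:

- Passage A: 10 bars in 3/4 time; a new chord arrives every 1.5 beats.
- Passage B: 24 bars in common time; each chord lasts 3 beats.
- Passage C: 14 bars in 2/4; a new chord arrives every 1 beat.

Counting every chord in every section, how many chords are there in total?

80 chords

A: 10·3 = 30 beats, 30/1.5 = 20 chords.
B: 24·4 = 96 beats, 96/3 = 32 chords.
C: 14·2 = 28 beats, 28/1 = 28 chords.
Total: 20 + 32 + 28 = 80.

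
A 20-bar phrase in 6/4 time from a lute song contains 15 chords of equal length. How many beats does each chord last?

20 bars × 6 beats/bar = 120 beats total.
120 beats ÷ 15 chords = 8 beats per chord.

8 beats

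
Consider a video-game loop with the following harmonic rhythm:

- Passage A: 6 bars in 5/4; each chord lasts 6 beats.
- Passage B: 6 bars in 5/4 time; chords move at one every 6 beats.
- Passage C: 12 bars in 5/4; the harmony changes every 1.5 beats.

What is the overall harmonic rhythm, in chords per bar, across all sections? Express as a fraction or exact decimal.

A: 6 bars of 5 beats is 30 beats; at 6 beats each that's 5 chords.
B: 6 bars of 5 beats is 30 beats; at 6 beats each that's 5 chords.
C: 12 bars of 5 beats is 60 beats; at 1.5 beats each that's 40 chords.
Overall: 50 chords over 24 bars → 50/24 = 25/12 chords per bar.

25/12 chords per bar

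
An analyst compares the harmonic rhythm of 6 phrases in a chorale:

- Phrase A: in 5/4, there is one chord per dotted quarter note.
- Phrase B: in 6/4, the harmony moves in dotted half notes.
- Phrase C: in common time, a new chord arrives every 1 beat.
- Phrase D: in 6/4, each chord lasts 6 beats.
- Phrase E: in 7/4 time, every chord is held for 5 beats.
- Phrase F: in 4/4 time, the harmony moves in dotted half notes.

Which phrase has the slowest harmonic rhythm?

Phrase D

A: each chord is 1.5 beats in 5/4, so 10/3 per bar.
B: each chord is 3 beats in 6/4, so 2 per bar.
C: each chord is 1 beat in 4/4, so 4 per bar.
D: each chord is 6 beats in 6/4, so 1 per bar.
E: each chord is 5 beats in 7/4, so 1.4 per bar.
F: each chord is 3 beats in 4/4, so 4/3 per bar.
Slowest is D at 1 chords/bar.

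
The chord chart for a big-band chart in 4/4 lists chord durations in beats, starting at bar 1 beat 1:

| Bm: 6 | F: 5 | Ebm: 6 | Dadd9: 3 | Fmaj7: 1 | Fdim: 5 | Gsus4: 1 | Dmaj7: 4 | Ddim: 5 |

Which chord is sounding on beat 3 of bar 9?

Beat 3 of bar 9 is beat (9−1)×4 + 3 = 35 overall.
Running totals: Bm ends at 6, F ends at 11, Ebm ends at 17, Dadd9 ends at 20, Fmaj7 ends at 21, Fdim ends at 26, Gsus4 ends at 27, Dmaj7 ends at 31, Ddim ends at 36.
Beat 35 falls within Ddim.

Ddim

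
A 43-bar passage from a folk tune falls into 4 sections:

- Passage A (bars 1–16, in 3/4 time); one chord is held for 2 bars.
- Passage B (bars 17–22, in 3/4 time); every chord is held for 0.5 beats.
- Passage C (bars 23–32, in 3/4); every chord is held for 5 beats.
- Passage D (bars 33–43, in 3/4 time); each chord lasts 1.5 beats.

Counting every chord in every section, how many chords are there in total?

72 chords

A: 16·3 = 48 beats, 48/6 = 8 chords.
B: 6·3 = 18 beats, 18/0.5 = 36 chords.
C: 10·3 = 30 beats, 30/5 = 6 chords.
D: 11·3 = 33 beats, 33/1.5 = 22 chords.
Total: 8 + 36 + 6 + 22 = 72.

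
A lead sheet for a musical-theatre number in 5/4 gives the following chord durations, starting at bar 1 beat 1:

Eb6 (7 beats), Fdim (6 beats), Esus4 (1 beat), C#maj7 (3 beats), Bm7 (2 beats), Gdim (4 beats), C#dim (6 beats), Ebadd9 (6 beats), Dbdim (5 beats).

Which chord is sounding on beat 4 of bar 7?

Beat 4 of bar 7 is beat (7−1)×5 + 4 = 34 overall.
Running totals: Eb6 ends at 7, Fdim ends at 13, Esus4 ends at 14, C#maj7 ends at 17, Bm7 ends at 19, Gdim ends at 23, C#dim ends at 29, Ebadd9 ends at 35.
Beat 34 falls within Ebadd9.

Ebadd9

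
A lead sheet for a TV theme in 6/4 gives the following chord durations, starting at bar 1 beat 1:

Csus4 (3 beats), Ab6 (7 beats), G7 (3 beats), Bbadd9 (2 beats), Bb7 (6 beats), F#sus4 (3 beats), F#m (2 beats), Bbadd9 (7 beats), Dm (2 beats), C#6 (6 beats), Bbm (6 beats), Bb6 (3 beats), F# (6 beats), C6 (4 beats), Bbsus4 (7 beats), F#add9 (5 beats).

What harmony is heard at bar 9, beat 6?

F#

Beat 6 of bar 9 is beat (9−1)×6 + 6 = 54 overall.
Running totals: Csus4 ends at 3, Ab6 ends at 10, G7 ends at 13, Bbadd9 ends at 15, Bb7 ends at 21, F#sus4 ends at 24, F#m ends at 26, Bbadd9 ends at 33, Dm ends at 35, C#6 ends at 41, Bbm ends at 47, Bb6 ends at 50, F# ends at 56.
Beat 54 falls within F#.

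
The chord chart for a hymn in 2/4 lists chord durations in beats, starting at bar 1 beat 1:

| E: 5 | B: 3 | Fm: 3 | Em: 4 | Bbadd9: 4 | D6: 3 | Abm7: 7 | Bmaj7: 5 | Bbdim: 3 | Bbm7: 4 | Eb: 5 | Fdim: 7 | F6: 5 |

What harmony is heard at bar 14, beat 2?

Abm7

Beat 2 of bar 14 is beat (14−1)×2 + 2 = 28 overall.
Running totals: E ends at 5, B ends at 8, Fm ends at 11, Em ends at 15, Bbadd9 ends at 19, D6 ends at 22, Abm7 ends at 29.
Beat 28 falls within Abm7.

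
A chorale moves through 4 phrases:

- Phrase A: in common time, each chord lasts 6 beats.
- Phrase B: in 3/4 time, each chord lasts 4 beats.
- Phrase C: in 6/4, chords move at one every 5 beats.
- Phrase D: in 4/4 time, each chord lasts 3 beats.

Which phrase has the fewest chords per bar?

Phrase A

A: 4 beats/bar ÷ 6 beats/chord = 2/3 chords/bar.
B: 3 beats/bar ÷ 4 beats/chord = 0.75 chords/bar.
C: 6 beats/bar ÷ 5 beats/chord = 1.2 chords/bar.
D: 4 beats/bar ÷ 3 beats/chord = 4/3 chords/bar.
Slowest is A at 2/3 chords/bar.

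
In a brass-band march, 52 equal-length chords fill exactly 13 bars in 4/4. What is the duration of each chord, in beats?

1 beat

13 bars × 4 beats/bar = 52 beats total.
52 beats ÷ 52 chords = 1 beats per chord.
(That is a quarter note.)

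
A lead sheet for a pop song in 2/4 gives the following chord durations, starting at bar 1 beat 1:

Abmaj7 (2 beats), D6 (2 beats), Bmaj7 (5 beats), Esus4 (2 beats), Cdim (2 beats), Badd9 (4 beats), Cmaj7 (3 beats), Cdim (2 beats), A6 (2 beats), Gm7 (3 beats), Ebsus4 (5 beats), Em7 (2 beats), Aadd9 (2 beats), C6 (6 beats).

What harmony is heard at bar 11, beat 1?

Beat 1 of bar 11 is beat (11−1)×2 + 1 = 21 overall.
Running totals: Abmaj7 ends at 2, D6 ends at 4, Bmaj7 ends at 9, Esus4 ends at 11, Cdim ends at 13, Badd9 ends at 17, Cmaj7 ends at 20, Cdim ends at 22.
Beat 21 falls within Cdim.

Cdim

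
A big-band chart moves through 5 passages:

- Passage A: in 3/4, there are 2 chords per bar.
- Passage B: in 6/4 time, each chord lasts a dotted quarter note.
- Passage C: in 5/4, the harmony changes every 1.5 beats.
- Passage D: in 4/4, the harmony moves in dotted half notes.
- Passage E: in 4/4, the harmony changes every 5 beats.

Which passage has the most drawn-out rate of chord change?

A: 3 beats/bar ÷ 1.5 beats/chord = 2 chords/bar.
B: 6 beats/bar ÷ 1.5 beats/chord = 4 chords/bar.
C: 5 beats/bar ÷ 1.5 beats/chord = 10/3 chords/bar.
D: 4 beats/bar ÷ 3 beats/chord = 4/3 chords/bar.
E: 4 beats/bar ÷ 5 beats/chord = 0.8 chords/bar.
Slowest is E at 0.8 chords/bar.

Passage E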